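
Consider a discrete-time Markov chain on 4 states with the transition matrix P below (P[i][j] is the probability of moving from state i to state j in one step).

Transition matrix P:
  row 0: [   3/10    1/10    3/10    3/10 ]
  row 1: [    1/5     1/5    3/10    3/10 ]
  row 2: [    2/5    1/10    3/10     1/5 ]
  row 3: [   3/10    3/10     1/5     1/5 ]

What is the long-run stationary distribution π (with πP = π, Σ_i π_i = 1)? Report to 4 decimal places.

π = [0.3109, 0.1662, 0.2752, 0.2477]

Balance equations π_j = Σ_i π_i·P[i][j]:
  π_0 = 3/10·π_0 + 1/5·π_1 + 2/5·π_2 + 3/10·π_3
  π_1 = 1/10·π_0 + 1/5·π_1 + 1/10·π_2 + 3/10·π_3
  π_2 = 3/10·π_0 + 3/10·π_1 + 3/10·π_2 + 1/5·π_3
  normalize: π_0 + π_1 + π_2 + π_3 = 1
Solving the linear system gives exactly π = [305/981, 163/981, 30/109, 27/109].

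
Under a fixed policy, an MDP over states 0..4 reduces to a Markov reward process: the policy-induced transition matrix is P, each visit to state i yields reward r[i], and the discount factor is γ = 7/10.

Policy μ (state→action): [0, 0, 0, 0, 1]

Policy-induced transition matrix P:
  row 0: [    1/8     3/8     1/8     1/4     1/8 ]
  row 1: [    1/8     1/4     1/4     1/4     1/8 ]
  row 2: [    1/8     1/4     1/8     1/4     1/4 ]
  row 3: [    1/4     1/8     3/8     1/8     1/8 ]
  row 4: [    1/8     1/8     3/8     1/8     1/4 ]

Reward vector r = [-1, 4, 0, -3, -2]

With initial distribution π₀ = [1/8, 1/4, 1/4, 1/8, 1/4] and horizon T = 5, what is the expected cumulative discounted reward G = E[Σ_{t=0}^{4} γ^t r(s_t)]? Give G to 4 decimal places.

G = -0.4257

t=0: π = [0.1250, 0.2500, 0.2500, 0.1250, 0.2500], E[r] = 0.0000, γ^t·E[r] = 0.000000, running G = 0.000000
t=1: π = [0.1406, 0.2188, 0.2500, 0.2031, 0.1875], E[r] = -0.2500, γ^t·E[r] = -0.175000, running G = -0.175000
t=2: π = [0.1504, 0.2188, 0.2500, 0.2012, 0.1797], E[r] = -0.2383, γ^t·E[r] = -0.116758, running G = -0.291758
t=3: π = [0.1501, 0.2212, 0.2476, 0.2024, 0.1787], E[r] = -0.2300, γ^t·E[r] = -0.078883, running G = -0.370641
t=4: π = [0.1503, 0.2211, 0.2479, 0.2024, 0.1783], E[r] = -0.2294, γ^t·E[r] = -0.055086, running G = -0.425728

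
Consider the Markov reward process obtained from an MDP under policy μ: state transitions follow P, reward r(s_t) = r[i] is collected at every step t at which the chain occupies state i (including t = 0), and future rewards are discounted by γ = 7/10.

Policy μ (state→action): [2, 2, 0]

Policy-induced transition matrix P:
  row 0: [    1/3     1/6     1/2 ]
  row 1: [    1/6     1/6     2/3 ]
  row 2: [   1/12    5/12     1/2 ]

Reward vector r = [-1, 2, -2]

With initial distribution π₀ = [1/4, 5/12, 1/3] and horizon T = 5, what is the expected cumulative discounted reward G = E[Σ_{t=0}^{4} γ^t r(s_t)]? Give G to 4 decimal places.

t=0: π = [0.2500, 0.4167, 0.3333], E[r] = -0.0833, γ^t·E[r] = -0.083333, running G = -0.083333
t=1: π = [0.1806, 0.2500, 0.5694], E[r] = -0.8194, γ^t·E[r] = -0.573611, running G = -0.656944
t=2: π = [0.1493, 0.3090, 0.5417], E[r] = -0.6146, γ^t·E[r] = -0.301146, running G = -0.958090
t=3: π = [0.1464, 0.3021, 0.5515], E[r] = -0.6453, γ^t·E[r] = -0.221322, running G = -1.179413
t=4: π = [0.1451, 0.3045, 0.5503], E[r] = -0.6367, γ^t·E[r] = -0.152876, running G = -1.332289

G = -1.3323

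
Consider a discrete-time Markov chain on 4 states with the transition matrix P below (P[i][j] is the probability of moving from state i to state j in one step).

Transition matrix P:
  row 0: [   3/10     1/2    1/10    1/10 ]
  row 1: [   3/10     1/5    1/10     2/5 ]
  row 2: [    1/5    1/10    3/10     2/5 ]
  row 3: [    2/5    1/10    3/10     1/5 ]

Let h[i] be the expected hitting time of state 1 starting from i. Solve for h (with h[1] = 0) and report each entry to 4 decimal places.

First-step conditioning: h[1] = 0; for i ≠ 1, h[i] = 1 + Σ_k P[i][k]·h[k].
  h[0] = 1 + 3/10·h[0] + 1/10·h[2] + 1/10·h[3]
  h[2] = 1 + 1/5·h[0] + 3/10·h[2] + 2/5·h[3]
  h[3] = 1 + 2/5·h[0] + 3/10·h[2] + 1/5·h[3]
Solving the 3×3 linear system over states ≠ 1 gives exactly h = [30/11, 0, 570/121, 530/121] (h[1] = 0 is the target).

h = [2.7273, 0.0000, 4.7107, 4.3802]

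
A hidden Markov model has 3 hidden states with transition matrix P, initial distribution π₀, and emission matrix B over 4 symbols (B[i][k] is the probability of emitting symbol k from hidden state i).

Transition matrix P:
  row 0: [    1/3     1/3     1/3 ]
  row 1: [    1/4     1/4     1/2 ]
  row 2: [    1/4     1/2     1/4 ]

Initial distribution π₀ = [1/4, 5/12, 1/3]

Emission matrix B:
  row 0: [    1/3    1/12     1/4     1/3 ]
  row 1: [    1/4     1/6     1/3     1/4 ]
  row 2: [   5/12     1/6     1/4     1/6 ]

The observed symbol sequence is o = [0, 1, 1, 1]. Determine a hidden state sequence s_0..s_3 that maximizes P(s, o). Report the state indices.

path = [2, 1, 2, 1]

t=0: δ = [8.333e-02, 1.042e-01, 1.389e-01]  (obs o_0=0)
t=1: δ = [2.894e-03, 1.157e-02, 8.681e-03]  ψ = [2, 2, 1]  (obs o_1=1)
t=2: δ = [2.411e-04, 7.234e-04, 9.645e-04]  ψ = [1, 2, 1]  (obs o_2=1)
t=3: δ = [2.009e-05, 8.038e-05, 6.028e-05]  ψ = [2, 2, 1]  (obs o_3=1)
backtrack: best end state = 1; path = [2, 1, 2, 1]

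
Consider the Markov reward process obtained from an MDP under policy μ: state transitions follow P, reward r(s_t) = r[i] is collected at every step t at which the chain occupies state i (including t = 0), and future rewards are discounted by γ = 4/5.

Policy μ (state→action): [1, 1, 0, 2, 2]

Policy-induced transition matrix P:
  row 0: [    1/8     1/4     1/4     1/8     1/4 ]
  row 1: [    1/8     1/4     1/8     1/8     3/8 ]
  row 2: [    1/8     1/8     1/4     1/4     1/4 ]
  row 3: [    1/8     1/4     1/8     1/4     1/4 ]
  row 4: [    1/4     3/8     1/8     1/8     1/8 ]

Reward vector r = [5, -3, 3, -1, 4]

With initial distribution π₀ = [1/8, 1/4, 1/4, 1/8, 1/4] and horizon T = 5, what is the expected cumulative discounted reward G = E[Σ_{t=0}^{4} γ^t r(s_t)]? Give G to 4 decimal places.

G = 4.6816

t=0: π = [0.1250, 0.2500, 0.2500, 0.1250, 0.2500], E[r] = 1.5000, γ^t·E[r] = 1.500000, running G = 1.500000
t=1: π = [0.1563, 0.2500, 0.1719, 0.1719, 0.2500], E[r] = 1.3750, γ^t·E[r] = 1.100000, running G = 2.600000
t=2: π = [0.1563, 0.2598, 0.1660, 0.1680, 0.2500], E[r] = 1.3320, γ^t·E[r] = 0.852500, running G = 3.452500
t=3: π = [0.1563, 0.2605, 0.1653, 0.1667, 0.2512], E[r] = 1.3337, γ^t·E[r] = 0.682875, running G = 4.135375
t=4: π = [0.1564, 0.2607, 0.1652, 0.1665, 0.2512], E[r] = 1.3335, γ^t·E[r] = 0.546200, running G = 4.681575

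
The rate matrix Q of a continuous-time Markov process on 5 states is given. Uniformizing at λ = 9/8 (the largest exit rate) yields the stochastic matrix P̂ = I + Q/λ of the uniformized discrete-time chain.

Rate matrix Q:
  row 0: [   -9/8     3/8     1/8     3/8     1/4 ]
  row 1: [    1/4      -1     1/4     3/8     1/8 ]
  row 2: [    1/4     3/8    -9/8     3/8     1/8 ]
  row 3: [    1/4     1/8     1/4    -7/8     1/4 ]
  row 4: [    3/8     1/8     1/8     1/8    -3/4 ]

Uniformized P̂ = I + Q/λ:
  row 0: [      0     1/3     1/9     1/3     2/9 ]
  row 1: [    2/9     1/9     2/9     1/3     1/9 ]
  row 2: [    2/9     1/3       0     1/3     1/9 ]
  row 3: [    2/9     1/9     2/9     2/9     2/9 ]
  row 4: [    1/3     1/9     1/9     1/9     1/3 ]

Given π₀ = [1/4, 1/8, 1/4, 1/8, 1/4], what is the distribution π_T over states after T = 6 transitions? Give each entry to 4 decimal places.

π = [0.2008, 0.1878, 0.1446, 0.2583, 0.2084]

t=0: π = [0.2500, 0.1250, 0.2500, 0.1250, 0.2500]
t=1: π = [0.1944, 0.2222, 0.1111, 0.2639, 0.2083]
t=2: π = [0.2022, 0.1790, 0.1528, 0.2577, 0.2083]
t=3: π = [0.2004, 0.1900, 0.1427, 0.2584, 0.2085]
t=4: π = [0.2008, 0.1874, 0.1451, 0.2583, 0.2084]
t=5: π = [0.2007, 0.1880, 0.1445, 0.2583, 0.2084]
t=6: π = [0.2008, 0.1878, 0.1446, 0.2583, 0.2084]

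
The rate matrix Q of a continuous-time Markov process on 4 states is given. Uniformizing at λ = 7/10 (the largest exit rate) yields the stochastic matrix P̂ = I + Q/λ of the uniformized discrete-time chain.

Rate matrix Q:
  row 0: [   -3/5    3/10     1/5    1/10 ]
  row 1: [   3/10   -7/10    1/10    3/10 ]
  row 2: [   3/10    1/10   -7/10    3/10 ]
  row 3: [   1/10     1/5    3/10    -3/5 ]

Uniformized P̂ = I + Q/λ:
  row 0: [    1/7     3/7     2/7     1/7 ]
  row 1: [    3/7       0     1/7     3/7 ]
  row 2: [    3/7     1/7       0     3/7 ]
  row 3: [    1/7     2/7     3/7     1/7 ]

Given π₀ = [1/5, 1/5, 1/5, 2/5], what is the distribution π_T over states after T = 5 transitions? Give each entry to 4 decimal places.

t=0: π = [0.2000, 0.2000, 0.2000, 0.4000]
t=1: π = [0.2571, 0.2286, 0.2571, 0.2571]
t=2: π = [0.2816, 0.2204, 0.2163, 0.2816]
t=3: π = [0.2676, 0.2321, 0.2327, 0.2676]
t=4: π = [0.2756, 0.2244, 0.2243, 0.2756]
t=5: π = [0.2711, 0.2289, 0.2289, 0.2711]

π = [0.2711, 0.2289, 0.2289, 0.2711]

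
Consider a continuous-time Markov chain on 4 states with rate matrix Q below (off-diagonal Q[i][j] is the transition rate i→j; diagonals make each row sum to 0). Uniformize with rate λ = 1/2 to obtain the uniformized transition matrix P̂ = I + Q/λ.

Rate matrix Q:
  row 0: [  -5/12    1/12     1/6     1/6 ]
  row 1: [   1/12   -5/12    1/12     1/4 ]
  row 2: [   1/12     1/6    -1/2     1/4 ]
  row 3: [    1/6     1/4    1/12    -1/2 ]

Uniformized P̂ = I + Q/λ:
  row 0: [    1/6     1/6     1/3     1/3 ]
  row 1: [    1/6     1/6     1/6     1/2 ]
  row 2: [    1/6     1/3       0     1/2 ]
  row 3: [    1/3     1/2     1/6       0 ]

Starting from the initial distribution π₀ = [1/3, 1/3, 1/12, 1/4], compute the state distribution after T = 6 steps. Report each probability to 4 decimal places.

π = [0.2182, 0.2988, 0.1740, 0.3090]

t=0: π = [0.3333, 0.3333, 0.0833, 0.2500]
t=1: π = [0.2083, 0.2639, 0.2083, 0.3194]
t=2: π = [0.2199, 0.3079, 0.1667, 0.3056]
t=3: π = [0.2176, 0.2963, 0.1755, 0.3106]
t=4: π = [0.2184, 0.2994, 0.1737, 0.3084]
t=5: π = [0.2181, 0.2984, 0.1741, 0.3094]
t=6: π = [0.2182, 0.2988, 0.1740, 0.3090]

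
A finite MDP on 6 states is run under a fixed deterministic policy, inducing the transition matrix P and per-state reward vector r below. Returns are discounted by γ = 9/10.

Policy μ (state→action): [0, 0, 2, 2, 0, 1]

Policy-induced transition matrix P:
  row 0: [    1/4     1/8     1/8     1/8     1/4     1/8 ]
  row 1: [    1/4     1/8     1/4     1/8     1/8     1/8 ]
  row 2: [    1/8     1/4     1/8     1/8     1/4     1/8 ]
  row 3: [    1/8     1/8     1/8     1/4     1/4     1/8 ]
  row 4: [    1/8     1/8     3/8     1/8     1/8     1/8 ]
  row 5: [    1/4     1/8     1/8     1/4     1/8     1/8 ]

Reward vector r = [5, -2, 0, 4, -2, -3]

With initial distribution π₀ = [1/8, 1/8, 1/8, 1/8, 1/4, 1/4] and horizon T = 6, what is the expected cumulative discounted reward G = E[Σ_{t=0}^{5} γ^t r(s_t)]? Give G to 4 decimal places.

G = 1.5677

t=0: π = [0.1250, 0.1250, 0.1250, 0.1250, 0.2500, 0.2500], E[r] = -0.3750, γ^t·E[r] = -0.375000, running G = -0.375000
t=1: π = [0.1875, 0.1406, 0.2031, 0.1719, 0.1719, 0.1250], E[r] = 0.6250, γ^t·E[r] = 0.562500, running G = 0.187500
t=2: π = [0.1816, 0.1504, 0.1855, 0.1621, 0.1953, 0.1250], E[r] = 0.4902, γ^t·E[r] = 0.397090, running G = 0.584590
t=3: π = [0.1821, 0.1482, 0.1926, 0.1609, 0.1912, 0.1250], E[r] = 0.5005, γ^t·E[r] = 0.364856, running G = 0.949446
t=4: π = [0.1819, 0.1491, 0.1913, 0.1607, 0.1920, 0.1250], E[r] = 0.4955, γ^t·E[r] = 0.325067, running G = 1.274512
t=5: π = [0.1820, 0.1489, 0.1916, 0.1607, 0.1917, 0.1250], E[r] = 0.4965, γ^t·E[r] = 0.293204, running G = 1.567717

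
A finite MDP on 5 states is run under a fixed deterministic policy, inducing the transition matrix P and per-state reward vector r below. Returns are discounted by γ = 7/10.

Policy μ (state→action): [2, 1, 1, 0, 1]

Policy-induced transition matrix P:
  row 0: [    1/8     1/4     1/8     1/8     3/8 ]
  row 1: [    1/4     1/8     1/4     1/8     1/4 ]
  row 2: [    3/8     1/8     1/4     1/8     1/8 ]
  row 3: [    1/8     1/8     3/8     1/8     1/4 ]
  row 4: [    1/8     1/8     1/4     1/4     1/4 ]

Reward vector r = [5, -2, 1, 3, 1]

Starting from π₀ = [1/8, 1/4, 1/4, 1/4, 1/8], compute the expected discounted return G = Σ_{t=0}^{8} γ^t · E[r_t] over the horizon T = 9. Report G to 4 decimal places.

G = 4.9828

t=0: π = [0.1250, 0.2500, 0.2500, 0.2500, 0.1250], E[r] = 1.2500, γ^t·E[r] = 1.250000, running G = 1.250000
t=1: π = [0.2188, 0.1406, 0.2656, 0.1406, 0.2344], E[r] = 1.7344, γ^t·E[r] = 1.214063, running G = 2.464063
t=2: π = [0.2090, 0.1523, 0.2402, 0.1543, 0.2441], E[r] = 1.6875, γ^t·E[r] = 0.826875, running G = 3.290938
t=3: π = [0.2041, 0.1511, 0.2432, 0.1555, 0.2461], E[r] = 1.6741, γ^t·E[r] = 0.574207, running G = 3.865144
t=4: π = [0.2047, 0.1505, 0.2439, 0.1558, 0.2451], E[r] = 1.6787, γ^t·E[r] = 0.403058, running G = 4.268203
t=5: π = [0.2048, 0.1506, 0.2439, 0.1556, 0.2451], E[r] = 1.6787, γ^t·E[r] = 0.282140, running G = 4.550343
t=6: π = [0.2048, 0.1506, 0.2439, 0.1556, 0.2451], E[r] = 1.6787, γ^t·E[r] = 0.197492, running G = 4.747835
t=7: π = [0.2048, 0.1506, 0.2439, 0.1556, 0.2451], E[r] = 1.6786, γ^t·E[r] = 0.138243, running G = 4.886078
t=8: π = [0.2048, 0.1506, 0.2439, 0.1556, 0.2451], E[r] = 1.6786, γ^t·E[r] = 0.096770, running G = 4.982848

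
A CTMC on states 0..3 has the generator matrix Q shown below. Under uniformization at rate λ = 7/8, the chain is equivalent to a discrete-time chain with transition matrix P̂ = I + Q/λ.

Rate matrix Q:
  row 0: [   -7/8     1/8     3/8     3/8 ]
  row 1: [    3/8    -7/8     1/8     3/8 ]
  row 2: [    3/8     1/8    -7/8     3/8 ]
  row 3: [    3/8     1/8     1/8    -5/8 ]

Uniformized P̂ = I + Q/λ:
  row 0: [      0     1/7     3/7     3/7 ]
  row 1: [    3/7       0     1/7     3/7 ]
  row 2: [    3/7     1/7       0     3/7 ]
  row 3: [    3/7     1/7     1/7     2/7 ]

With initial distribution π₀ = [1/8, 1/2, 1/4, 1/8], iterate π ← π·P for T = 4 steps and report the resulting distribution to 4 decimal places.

π = [0.2941, 0.1252, 0.2059, 0.3749]

t=0: π = [0.1250, 0.5000, 0.2500, 0.1250]
t=1: π = [0.3750, 0.0714, 0.1429, 0.4107]
t=2: π = [0.2679, 0.1327, 0.2296, 0.3699]
t=3: π = [0.3138, 0.1239, 0.1866, 0.3757]
t=4: π = [0.2941, 0.1252, 0.2059, 0.3749]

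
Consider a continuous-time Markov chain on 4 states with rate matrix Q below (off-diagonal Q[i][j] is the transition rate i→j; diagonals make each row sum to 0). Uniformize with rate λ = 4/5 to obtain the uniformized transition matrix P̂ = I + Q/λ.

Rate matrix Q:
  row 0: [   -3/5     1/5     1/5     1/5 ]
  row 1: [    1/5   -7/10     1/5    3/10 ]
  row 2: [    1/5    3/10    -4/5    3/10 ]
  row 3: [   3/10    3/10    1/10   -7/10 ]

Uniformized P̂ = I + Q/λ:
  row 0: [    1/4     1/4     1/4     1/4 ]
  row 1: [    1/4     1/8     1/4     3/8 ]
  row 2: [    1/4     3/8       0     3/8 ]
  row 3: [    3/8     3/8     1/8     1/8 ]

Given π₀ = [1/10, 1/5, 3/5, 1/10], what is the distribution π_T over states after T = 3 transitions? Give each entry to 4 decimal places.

t=0: π = [0.1000, 0.2000, 0.6000, 0.1000]
t=1: π = [0.2625, 0.3125, 0.0875, 0.3375]
t=2: π = [0.2922, 0.2641, 0.1859, 0.2578]
t=3: π = [0.2822, 0.2725, 0.1713, 0.2740]

π = [0.2822, 0.2725, 0.1713, 0.2740]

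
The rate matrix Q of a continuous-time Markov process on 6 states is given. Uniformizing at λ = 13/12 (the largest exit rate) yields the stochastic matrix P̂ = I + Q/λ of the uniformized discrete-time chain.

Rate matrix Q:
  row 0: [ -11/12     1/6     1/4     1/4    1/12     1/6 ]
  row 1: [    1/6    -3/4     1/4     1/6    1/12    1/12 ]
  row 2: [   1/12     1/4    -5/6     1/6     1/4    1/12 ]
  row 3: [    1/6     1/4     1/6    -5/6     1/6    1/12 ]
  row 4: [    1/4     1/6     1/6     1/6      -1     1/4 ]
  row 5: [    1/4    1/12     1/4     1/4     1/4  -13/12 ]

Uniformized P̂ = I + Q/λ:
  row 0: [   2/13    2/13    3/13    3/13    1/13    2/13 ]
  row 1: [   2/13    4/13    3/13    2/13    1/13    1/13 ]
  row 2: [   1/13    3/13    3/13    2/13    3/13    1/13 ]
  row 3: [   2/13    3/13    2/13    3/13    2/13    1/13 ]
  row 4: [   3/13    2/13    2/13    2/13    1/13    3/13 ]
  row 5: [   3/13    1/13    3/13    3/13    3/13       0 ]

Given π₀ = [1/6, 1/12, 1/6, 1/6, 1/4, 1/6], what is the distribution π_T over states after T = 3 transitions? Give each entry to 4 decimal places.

π = [0.1568, 0.2076, 0.2053, 0.1886, 0.1390, 0.1027]

t=0: π = [0.1667, 0.0833, 0.1667, 0.1667, 0.2500, 0.1667]
t=1: π = [0.1731, 0.1795, 0.1987, 0.1923, 0.1410, 0.1154]
t=2: π = [0.1583, 0.2027, 0.2051, 0.1908, 0.1400, 0.1031]
t=3: π = [0.1568, 0.2076, 0.2053, 0.1886, 0.1390, 0.1027]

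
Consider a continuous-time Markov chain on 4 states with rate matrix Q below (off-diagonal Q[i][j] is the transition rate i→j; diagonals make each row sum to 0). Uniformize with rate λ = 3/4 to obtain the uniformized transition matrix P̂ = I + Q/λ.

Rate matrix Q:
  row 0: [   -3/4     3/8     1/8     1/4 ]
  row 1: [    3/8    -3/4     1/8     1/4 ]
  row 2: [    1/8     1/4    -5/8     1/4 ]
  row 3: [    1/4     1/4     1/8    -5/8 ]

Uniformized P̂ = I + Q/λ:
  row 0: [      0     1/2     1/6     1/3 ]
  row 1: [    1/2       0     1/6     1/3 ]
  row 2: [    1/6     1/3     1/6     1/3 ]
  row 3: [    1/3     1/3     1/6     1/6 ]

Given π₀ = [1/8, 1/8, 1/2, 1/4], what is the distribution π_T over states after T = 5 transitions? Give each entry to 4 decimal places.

π = [0.2625, 0.2851, 0.1667, 0.2857]

t=0: π = [0.1250, 0.1250, 0.5000, 0.2500]
t=1: π = [0.2292, 0.3125, 0.1667, 0.2917]
t=2: π = [0.2813, 0.2674, 0.1667, 0.2847]
t=3: π = [0.2564, 0.2911, 0.1667, 0.2859]
t=4: π = [0.2686, 0.2790, 0.1667, 0.2857]
t=5: π = [0.2625, 0.2851, 0.1667, 0.2857]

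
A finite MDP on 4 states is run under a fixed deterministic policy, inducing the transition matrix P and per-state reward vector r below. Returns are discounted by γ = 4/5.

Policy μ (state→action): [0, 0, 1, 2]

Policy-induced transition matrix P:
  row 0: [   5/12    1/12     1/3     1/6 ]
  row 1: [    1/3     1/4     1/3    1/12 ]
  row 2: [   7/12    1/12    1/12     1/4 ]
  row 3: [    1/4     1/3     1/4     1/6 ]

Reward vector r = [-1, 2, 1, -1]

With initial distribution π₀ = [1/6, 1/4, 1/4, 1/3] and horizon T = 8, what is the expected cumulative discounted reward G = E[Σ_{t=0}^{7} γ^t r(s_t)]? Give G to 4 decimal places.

t=0: π = [0.1667, 0.2500, 0.2500, 0.3333], E[r] = 0.2500, γ^t·E[r] = 0.250000, running G = 0.250000
t=1: π = [0.3819, 0.2083, 0.2431, 0.1667], E[r] = 0.1111, γ^t·E[r] = 0.088889, running G = 0.338889
t=2: π = [0.4120, 0.1597, 0.2587, 0.1696], E[r] = -0.0035, γ^t·E[r] = -0.002222, running G = 0.336667
t=3: π = [0.4182, 0.1523, 0.2545, 0.1749], E[r] = -0.0339, γ^t·E[r] = -0.017358, running G = 0.319309
t=4: π = [0.4172, 0.1525, 0.2551, 0.1752], E[r] = -0.0324, γ^t·E[r] = -0.013269, running G = 0.306040
t=5: π = [0.4173, 0.1525, 0.2550, 0.1752], E[r] = -0.0325, γ^t·E[r] = -0.010643, running G = 0.295397
t=6: π = [0.4172, 0.1526, 0.2550, 0.1752], E[r] = -0.0323, γ^t·E[r] = -0.008475, running G = 0.286922
t=7: π = [0.4173, 0.1526, 0.2550, 0.1752], E[r] = -0.0323, γ^t·E[r] = -0.006784, running G = 0.280138

G = 0.2801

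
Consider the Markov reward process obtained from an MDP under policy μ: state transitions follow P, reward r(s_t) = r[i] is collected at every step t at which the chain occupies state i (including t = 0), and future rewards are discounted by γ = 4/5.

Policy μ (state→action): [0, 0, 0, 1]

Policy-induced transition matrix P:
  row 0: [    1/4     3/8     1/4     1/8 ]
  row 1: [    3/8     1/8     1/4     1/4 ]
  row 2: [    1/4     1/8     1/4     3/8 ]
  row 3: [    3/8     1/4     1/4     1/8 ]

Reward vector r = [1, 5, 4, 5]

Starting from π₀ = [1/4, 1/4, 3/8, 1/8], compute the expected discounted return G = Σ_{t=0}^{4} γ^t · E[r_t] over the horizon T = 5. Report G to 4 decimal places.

t=0: π = [0.2500, 0.2500, 0.3750, 0.1250], E[r] = 3.6250, γ^t·E[r] = 3.625000, running G = 3.625000
t=1: π = [0.2969, 0.2031, 0.2500, 0.2500], E[r] = 3.5625, γ^t·E[r] = 2.850000, running G = 6.475000
t=2: π = [0.3066, 0.2305, 0.2500, 0.2129], E[r] = 3.5234, γ^t·E[r] = 2.255000, running G = 8.730000
t=3: π = [0.3054, 0.2283, 0.2500, 0.2163], E[r] = 3.5283, γ^t·E[r] = 1.806500, running G = 10.536500
t=4: π = [0.3056, 0.2284, 0.2500, 0.2160], E[r] = 3.5277, γ^t·E[r] = 1.444950, running G = 11.981450

G = 11.9815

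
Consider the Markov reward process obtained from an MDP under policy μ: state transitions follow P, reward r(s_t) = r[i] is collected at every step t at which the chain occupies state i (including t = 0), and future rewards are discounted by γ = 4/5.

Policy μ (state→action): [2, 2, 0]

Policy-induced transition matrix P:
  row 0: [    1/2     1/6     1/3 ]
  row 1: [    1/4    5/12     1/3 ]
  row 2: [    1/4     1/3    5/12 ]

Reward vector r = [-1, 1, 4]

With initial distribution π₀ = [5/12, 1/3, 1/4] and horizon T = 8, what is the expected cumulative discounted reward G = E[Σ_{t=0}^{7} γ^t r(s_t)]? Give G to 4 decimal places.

t=0: π = [0.4167, 0.3333, 0.2500], E[r] = 0.9167, γ^t·E[r] = 0.916667, running G = 0.916667
t=1: π = [0.3542, 0.2917, 0.3542], E[r] = 1.3542, γ^t·E[r] = 1.083333, running G = 2.000000
t=2: π = [0.3385, 0.2986, 0.3628], E[r] = 1.4115, γ^t·E[r] = 0.903333, running G = 2.903333
t=3: π = [0.3346, 0.3018, 0.3636], E[r] = 1.4214, γ^t·E[r] = 0.727778, running G = 3.631111
t=4: π = [0.3337, 0.3027, 0.3636], E[r] = 1.4236, γ^t·E[r] = 0.583096, running G = 4.214207
t=5: π = [0.3334, 0.3029, 0.3636], E[r] = 1.4241, γ^t·E[r] = 0.466642, running G = 4.680849
t=6: π = [0.3334, 0.3030, 0.3636], E[r] = 1.4242, γ^t·E[r] = 0.373346, running G = 5.054195
t=7: π = [0.3333, 0.3030, 0.3636], E[r] = 1.4242, γ^t·E[r] = 0.298683, running G = 5.352878

G = 5.3529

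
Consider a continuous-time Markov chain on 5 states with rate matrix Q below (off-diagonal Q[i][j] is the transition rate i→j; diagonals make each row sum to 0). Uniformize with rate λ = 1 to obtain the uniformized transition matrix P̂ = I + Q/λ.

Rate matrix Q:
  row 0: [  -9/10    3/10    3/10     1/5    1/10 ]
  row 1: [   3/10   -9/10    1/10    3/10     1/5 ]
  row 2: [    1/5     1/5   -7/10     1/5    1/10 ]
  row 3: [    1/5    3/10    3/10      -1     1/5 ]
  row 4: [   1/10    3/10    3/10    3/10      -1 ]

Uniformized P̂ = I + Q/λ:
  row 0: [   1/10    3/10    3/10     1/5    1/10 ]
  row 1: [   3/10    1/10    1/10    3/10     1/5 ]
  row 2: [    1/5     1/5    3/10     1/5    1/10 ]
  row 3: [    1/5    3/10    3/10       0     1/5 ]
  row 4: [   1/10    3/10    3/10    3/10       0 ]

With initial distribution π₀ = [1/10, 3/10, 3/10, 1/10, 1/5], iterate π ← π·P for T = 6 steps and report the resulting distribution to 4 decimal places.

π = [0.1908, 0.2288, 0.2543, 0.1965, 0.1296]

t=0: π = [0.1000, 0.3000, 0.3000, 0.1000, 0.2000]
t=1: π = [0.2000, 0.2100, 0.2400, 0.2300, 0.1200]
t=2: π = [0.1890, 0.2340, 0.2580, 0.1870, 0.1320]
t=3: π = [0.1913, 0.2274, 0.2532, 0.1992, 0.1289]
t=4: π = [0.1907, 0.2292, 0.2545, 0.1958, 0.1298]
t=5: π = [0.1909, 0.2287, 0.2542, 0.1967, 0.1295]
t=6: π = [0.1908, 0.2288, 0.2543, 0.1965, 0.1296]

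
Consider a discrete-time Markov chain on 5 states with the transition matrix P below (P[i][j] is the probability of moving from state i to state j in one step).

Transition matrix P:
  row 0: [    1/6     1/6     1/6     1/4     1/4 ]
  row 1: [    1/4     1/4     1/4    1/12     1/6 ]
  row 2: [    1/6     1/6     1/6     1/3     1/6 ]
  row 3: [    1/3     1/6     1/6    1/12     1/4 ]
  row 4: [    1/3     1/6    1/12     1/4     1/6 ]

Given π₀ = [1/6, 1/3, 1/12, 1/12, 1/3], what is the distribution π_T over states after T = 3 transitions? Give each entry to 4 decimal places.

t=0: π = [0.1667, 0.3333, 0.0833, 0.0833, 0.3333]
t=1: π = [0.2639, 0.1944, 0.1667, 0.1875, 0.1875]
t=2: π = [0.2454, 0.1829, 0.1672, 0.2002, 0.2043]
t=3: π = [0.2493, 0.1819, 0.1649, 0.2001, 0.2038]

π = [0.2493, 0.1819, 0.1649, 0.2001, 0.2038]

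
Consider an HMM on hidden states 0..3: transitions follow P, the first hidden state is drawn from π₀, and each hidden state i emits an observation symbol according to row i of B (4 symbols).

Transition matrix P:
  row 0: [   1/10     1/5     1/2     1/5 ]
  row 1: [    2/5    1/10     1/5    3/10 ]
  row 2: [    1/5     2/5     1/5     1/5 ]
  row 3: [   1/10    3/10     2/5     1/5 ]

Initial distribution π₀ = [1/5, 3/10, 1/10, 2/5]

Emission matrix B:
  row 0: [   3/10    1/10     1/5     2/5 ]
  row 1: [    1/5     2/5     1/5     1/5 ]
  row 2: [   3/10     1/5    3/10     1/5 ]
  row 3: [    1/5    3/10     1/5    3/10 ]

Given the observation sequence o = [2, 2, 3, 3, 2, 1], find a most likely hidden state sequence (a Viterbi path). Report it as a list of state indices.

path = [3, 2, 1, 0, 2, 1]

t=0: δ = [4.000e-02, 6.000e-02, 3.000e-02, 8.000e-02]  (obs o_0=2)
t=1: δ = [4.800e-03, 4.800e-03, 9.600e-03, 3.600e-03]  ψ = [1, 3, 3, 1]  (obs o_1=2)
t=2: δ = [7.680e-04, 7.680e-04, 4.800e-04, 5.760e-04]  ψ = [1, 2, 0, 2]  (obs o_2=3)
t=3: δ = [1.229e-04, 3.840e-05, 7.680e-05, 6.912e-05]  ψ = [1, 2, 0, 1]  (obs o_3=3)
t=4: δ = [3.072e-06, 6.144e-06, 1.843e-05, 4.915e-06]  ψ = [1, 2, 0, 0]  (obs o_4=2)
t=5: δ = [3.686e-07, 2.949e-06, 7.373e-07, 1.106e-06]  ψ = [2, 2, 2, 2]  (obs o_5=1)
backtrack: best end state = 1; path = [3, 2, 1, 0, 2, 1]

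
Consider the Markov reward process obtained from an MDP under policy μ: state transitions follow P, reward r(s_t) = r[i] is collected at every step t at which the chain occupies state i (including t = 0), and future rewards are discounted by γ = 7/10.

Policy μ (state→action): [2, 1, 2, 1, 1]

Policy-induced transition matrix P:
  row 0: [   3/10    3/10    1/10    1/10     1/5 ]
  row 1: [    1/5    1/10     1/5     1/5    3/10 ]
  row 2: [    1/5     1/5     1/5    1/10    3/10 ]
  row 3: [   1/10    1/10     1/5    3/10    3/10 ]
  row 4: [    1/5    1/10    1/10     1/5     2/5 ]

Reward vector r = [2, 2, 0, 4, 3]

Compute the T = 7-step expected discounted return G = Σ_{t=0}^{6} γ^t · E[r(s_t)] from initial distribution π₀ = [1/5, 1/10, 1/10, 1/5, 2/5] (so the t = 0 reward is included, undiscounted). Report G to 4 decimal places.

G = 7.5313

t=0: π = [0.2000, 0.1000, 0.1000, 0.2000, 0.4000], E[r] = 2.6000, γ^t·E[r] = 2.600000, running G = 2.600000
t=1: π = [0.2000, 0.1500, 0.1400, 0.1900, 0.3200], E[r] = 2.4200, γ^t·E[r] = 1.694000, running G = 4.294000
t=2: π = [0.2010, 0.1540, 0.1480, 0.1850, 0.3120], E[r] = 2.3860, γ^t·E[r] = 1.169140, running G = 5.463140
t=3: π = [0.2016, 0.1550, 0.1487, 0.1836, 0.3111], E[r] = 2.3809, γ^t·E[r] = 0.816649, running G = 6.279789
t=4: π = [0.2018, 0.1552, 0.1487, 0.1833, 0.3110], E[r] = 2.3802, γ^t·E[r] = 0.571474, running G = 6.851263
t=5: π = [0.2018, 0.1552, 0.1487, 0.1833, 0.3109], E[r] = 2.3800, γ^t·E[r] = 0.400011, running G = 7.251274
t=6: π = [0.2019, 0.1552, 0.1487, 0.1833, 0.3109], E[r] = 2.3800, γ^t·E[r] = 0.280005, running G = 7.531278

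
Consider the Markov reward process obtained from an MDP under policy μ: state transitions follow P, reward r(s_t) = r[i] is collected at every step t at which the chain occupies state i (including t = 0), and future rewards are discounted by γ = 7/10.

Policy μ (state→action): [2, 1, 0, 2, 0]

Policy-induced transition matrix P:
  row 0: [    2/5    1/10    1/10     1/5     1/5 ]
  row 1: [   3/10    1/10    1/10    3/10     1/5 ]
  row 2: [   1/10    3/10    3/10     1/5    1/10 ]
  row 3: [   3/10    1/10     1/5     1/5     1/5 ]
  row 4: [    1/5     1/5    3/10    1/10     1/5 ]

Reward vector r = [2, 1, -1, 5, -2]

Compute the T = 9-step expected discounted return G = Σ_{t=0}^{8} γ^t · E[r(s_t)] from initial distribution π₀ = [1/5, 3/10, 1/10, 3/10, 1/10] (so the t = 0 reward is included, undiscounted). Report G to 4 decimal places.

G = 4.4669

t=0: π = [0.2000, 0.3000, 0.1000, 0.3000, 0.1000], E[r] = 1.9000, γ^t·E[r] = 1.900000, running G = 1.900000
t=1: π = [0.2900, 0.1300, 0.1700, 0.2200, 0.1900], E[r] = 1.2600, γ^t·E[r] = 0.882000, running G = 2.782000
t=2: π = [0.2760, 0.1530, 0.1940, 0.1940, 0.1830], E[r] = 1.1150, γ^t·E[r] = 0.546350, running G = 3.328350
t=3: π = [0.2705, 0.1571, 0.1948, 0.1970, 0.1806], E[r] = 1.1271, γ^t·E[r] = 0.386595, running G = 3.714945
t=4: π = [0.2700, 0.1570, 0.1948, 0.1977, 0.1805], E[r] = 1.1295, γ^t·E[r] = 0.271195, running G = 3.986141
t=5: π = [0.2700, 0.1570, 0.1948, 0.1977, 0.1805], E[r] = 1.1294, γ^t·E[r] = 0.189815, running G = 4.175955
t=6: π = [0.2700, 0.1570, 0.1948, 0.1976, 0.1805], E[r] = 1.1294, γ^t·E[r] = 0.132868, running G = 4.308823
t=7: π = [0.2700, 0.1570, 0.1948, 0.1976, 0.1805], E[r] = 1.1294, γ^t·E[r] = 0.093008, running G = 4.401831
t=8: π = [0.2700, 0.1570, 0.1948, 0.1977, 0.1805], E[r] = 1.1294, γ^t·E[r] = 0.065105, running G = 4.466936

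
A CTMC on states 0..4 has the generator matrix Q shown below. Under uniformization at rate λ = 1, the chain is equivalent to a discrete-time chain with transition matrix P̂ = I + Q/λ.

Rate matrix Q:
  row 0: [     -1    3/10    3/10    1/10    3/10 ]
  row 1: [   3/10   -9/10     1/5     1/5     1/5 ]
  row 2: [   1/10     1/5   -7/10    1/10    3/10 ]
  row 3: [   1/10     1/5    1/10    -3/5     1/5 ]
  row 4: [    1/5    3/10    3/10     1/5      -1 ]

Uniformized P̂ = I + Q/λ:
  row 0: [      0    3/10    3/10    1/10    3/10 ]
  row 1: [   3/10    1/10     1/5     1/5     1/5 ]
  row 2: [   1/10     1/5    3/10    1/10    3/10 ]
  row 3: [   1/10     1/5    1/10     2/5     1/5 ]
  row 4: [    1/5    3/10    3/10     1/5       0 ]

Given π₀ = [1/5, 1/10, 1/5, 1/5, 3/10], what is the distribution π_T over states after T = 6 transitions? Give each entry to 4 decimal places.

t=0: π = [0.2000, 0.1000, 0.2000, 0.2000, 0.3000]
t=1: π = [0.1300, 0.2400, 0.2500, 0.2000, 0.1800]
t=2: π = [0.1530, 0.2070, 0.2360, 0.2020, 0.2020]
t=3: π = [0.1463, 0.2148, 0.2389, 0.2015, 0.1985]
t=4: π = [0.1482, 0.2130, 0.2382, 0.2018, 0.1988]
t=5: π = [0.1477, 0.2134, 0.2383, 0.2017, 0.1989]
t=6: π = [0.1478, 0.2133, 0.2383, 0.2017, 0.1988]

π = [0.1478, 0.2133, 0.2383, 0.2017, 0.1988]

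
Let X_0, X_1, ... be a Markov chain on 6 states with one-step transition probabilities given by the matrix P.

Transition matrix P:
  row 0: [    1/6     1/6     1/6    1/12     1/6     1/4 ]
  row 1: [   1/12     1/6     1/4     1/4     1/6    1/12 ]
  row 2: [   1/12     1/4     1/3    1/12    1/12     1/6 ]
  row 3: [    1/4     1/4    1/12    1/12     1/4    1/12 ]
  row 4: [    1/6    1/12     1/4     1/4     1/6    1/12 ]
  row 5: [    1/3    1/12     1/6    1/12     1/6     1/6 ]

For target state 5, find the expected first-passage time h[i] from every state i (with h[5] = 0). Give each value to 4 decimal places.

h = [6.6235, 7.9947, 7.2973, 7.8903, 7.8805, 0.0000]

First-step conditioning: h[5] = 0; for i ≠ 5, h[i] = 1 + Σ_k P[i][k]·h[k].
  h[0] = 1 + 1/6·h[0] + 1/6·h[1] + 1/6·h[2] + 1/12·h[3] + 1/6·h[4]
  h[1] = 1 + 1/12·h[0] + 1/6·h[1] + 1/4·h[2] + 1/4·h[3] + 1/6·h[4]
  h[2] = 1 + 1/12·h[0] + 1/4·h[1] + 1/3·h[2] + 1/12·h[3] + 1/12·h[4]
  h[3] = 1 + 1/4·h[0] + 1/4·h[1] + 1/12·h[2] + 1/12·h[3] + 1/4·h[4]
  h[4] = 1 + 1/6·h[0] + 1/12·h[1] + 1/4·h[2] + 1/4·h[3] + 1/6·h[4]
Solving the 5×5 linear system over states ≠ 5 gives exactly h = [40344/6091, 48696/6091, 44448/6091, 48060/6091, 48000/6091, 0] (h[5] = 0 is the target).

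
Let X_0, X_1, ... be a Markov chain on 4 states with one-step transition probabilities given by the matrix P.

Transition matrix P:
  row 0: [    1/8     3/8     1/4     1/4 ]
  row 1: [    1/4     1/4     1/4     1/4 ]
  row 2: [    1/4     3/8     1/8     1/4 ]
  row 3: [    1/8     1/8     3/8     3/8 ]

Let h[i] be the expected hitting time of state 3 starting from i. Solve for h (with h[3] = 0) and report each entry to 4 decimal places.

h = [4.0000, 4.0000, 4.0000, 0.0000]

First-step conditioning: h[3] = 0; for i ≠ 3, h[i] = 1 + Σ_k P[i][k]·h[k].
  h[0] = 1 + 1/8·h[0] + 3/8·h[1] + 1/4·h[2]
  h[1] = 1 + 1/4·h[0] + 1/4·h[1] + 1/4·h[2]
  h[2] = 1 + 1/4·h[0] + 3/8·h[1] + 1/8·h[2]
Solving the 3×3 linear system over states ≠ 3 gives exactly h = [4, 4, 4, 0] (h[3] = 0 is the target).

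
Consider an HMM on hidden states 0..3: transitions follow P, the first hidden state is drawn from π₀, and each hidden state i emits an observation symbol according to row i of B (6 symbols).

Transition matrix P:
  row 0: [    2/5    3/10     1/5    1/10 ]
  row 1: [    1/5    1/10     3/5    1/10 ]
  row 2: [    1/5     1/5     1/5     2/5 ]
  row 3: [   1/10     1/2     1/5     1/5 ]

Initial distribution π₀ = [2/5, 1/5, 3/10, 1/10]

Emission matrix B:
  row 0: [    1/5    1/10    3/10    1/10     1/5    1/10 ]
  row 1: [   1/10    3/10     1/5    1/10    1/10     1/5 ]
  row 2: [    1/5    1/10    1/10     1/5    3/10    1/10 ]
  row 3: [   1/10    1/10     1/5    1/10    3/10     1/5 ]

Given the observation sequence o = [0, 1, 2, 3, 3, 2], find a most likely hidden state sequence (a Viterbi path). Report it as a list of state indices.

t=0: δ = [8.000e-02, 2.000e-02, 6.000e-02, 1.000e-02]  (obs o_0=0)
t=1: δ = [3.200e-03, 7.200e-03, 1.600e-03, 2.400e-03]  ψ = [0, 0, 0, 2]  (obs o_1=1)
t=2: δ = [4.320e-04, 2.400e-04, 4.320e-04, 1.440e-04]  ψ = [1, 3, 1, 1]  (obs o_2=2)
t=3: δ = [1.728e-05, 1.296e-05, 2.880e-05, 1.728e-05]  ψ = [0, 0, 1, 2]  (obs o_3=3)
t=4: δ = [6.912e-07, 8.640e-07, 1.555e-06, 1.152e-06]  ψ = [0, 3, 1, 2]  (obs o_4=3)
t=5: δ = [9.331e-08, 1.152e-07, 5.184e-08, 1.244e-07]  ψ = [2, 3, 1, 2]  (obs o_5=2)
backtrack: best end state = 3; path = [0, 1, 0, 1, 2, 3]

path = [0, 1, 0, 1, 2, 3]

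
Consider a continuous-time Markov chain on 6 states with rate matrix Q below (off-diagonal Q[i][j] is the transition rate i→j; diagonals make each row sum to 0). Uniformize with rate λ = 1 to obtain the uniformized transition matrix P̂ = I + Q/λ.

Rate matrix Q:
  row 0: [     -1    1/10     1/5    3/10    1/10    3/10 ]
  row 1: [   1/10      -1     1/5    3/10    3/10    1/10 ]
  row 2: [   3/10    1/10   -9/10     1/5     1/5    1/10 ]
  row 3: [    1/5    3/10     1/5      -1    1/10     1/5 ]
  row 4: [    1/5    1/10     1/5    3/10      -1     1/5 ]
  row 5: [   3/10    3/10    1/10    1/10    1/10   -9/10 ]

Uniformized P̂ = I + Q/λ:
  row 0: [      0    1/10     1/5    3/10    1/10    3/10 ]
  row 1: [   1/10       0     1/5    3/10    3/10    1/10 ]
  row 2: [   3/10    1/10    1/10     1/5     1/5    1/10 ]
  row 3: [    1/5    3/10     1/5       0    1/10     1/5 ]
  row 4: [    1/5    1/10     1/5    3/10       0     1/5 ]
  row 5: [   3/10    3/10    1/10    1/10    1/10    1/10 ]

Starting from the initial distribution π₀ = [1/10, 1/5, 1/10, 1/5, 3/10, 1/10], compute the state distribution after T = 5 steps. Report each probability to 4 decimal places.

t=0: π = [0.1000, 0.2000, 0.1000, 0.2000, 0.3000, 0.1000]
t=1: π = [0.1800, 0.1400, 0.1800, 0.2100, 0.1200, 0.1700]
t=2: π = [0.1850, 0.1620, 0.1650, 0.1850, 0.1340, 0.1690]
t=3: π = [0.1802, 0.1546, 0.1666, 0.1942, 0.1355, 0.1689]
t=4: π = [0.1821, 0.1572, 0.1665, 0.1913, 0.1340, 0.1690]
t=5: π = [0.1814, 0.1563, 0.1665, 0.1922, 0.1347, 0.1689]

π = [0.1814, 0.1563, 0.1665, 0.1922, 0.1347, 0.1689]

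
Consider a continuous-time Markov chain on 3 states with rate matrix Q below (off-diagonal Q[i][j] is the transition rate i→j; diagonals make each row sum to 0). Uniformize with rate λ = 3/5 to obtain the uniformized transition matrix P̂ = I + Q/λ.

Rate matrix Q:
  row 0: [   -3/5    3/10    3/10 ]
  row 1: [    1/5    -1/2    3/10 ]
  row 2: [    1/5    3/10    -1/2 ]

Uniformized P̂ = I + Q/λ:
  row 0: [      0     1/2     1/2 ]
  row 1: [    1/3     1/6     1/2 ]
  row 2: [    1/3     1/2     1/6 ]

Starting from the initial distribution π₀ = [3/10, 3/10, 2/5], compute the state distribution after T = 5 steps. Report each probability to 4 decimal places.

π = [0.2498, 0.3753, 0.3749]

t=0: π = [0.3000, 0.3000, 0.4000]
t=1: π = [0.2333, 0.4000, 0.3667]
t=2: π = [0.2556, 0.3667, 0.3778]
t=3: π = [0.2481, 0.3778, 0.3741]
t=4: π = [0.2506, 0.3741, 0.3753]
t=5: π = [0.2498, 0.3753, 0.3749]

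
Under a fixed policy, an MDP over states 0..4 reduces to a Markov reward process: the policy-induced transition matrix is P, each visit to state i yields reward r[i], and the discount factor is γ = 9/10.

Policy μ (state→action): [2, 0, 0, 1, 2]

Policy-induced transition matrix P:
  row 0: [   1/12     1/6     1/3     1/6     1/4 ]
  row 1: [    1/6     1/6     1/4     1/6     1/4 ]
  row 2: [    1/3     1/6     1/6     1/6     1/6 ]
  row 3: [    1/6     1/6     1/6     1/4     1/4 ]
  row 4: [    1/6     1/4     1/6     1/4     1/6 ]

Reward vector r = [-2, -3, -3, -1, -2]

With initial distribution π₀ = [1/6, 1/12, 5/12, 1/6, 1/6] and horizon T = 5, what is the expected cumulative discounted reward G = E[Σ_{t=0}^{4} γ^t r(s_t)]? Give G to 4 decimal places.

t=0: π = [0.1667, 0.0833, 0.4167, 0.1667, 0.1667], E[r] = -2.3333, γ^t·E[r] = -2.333333, running G = -2.333333
t=1: π = [0.2222, 0.1806, 0.2014, 0.1944, 0.2014], E[r] = -2.1875, γ^t·E[r] = -1.968750, running G = -4.302083
t=2: π = [0.1817, 0.1834, 0.2188, 0.1997, 0.2164], E[r] = -2.2025, γ^t·E[r] = -1.784063, running G = -6.086146
t=3: π = [0.1880, 0.1847, 0.2122, 0.2013, 0.2137], E[r] = -2.1956, γ^t·E[r] = -1.600594, running G = -7.686740
t=4: π = [0.1864, 0.1845, 0.2134, 0.2013, 0.2145], E[r] = -2.1966, γ^t·E[r] = -1.441196, running G = -9.127936

G = -9.1279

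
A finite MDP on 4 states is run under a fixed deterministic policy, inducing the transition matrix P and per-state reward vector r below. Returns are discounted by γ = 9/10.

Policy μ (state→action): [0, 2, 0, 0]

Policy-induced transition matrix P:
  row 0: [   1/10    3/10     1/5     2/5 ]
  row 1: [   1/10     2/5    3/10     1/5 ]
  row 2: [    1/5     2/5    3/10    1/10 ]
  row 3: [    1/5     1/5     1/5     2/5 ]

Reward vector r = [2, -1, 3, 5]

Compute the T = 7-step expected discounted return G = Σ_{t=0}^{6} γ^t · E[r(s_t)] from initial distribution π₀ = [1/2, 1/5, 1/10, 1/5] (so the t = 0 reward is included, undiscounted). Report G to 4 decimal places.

G = 10.9552

t=0: π = [0.5000, 0.2000, 0.1000, 0.2000], E[r] = 2.1000, γ^t·E[r] = 2.100000, running G = 2.100000
t=1: π = [0.1300, 0.3100, 0.2300, 0.3300], E[r] = 2.2900, γ^t·E[r] = 2.061000, running G = 4.161000
t=2: π = [0.1560, 0.3210, 0.2540, 0.2690], E[r] = 2.0980, γ^t·E[r] = 1.699380, running G = 5.860380
t=3: π = [0.1523, 0.3306, 0.2575, 0.2596], E[r] = 2.0445, γ^t·E[r] = 1.490441, running G = 7.350821
t=4: π = [0.1517, 0.3329, 0.2588, 0.2566], E[r] = 2.0302, γ^t·E[r] = 1.331981, running G = 8.682802
t=5: π = [0.1515, 0.3335, 0.2592, 0.2558], E[r] = 2.0260, γ^t·E[r] = 1.196343, running G = 9.879145
t=6: π = [0.1515, 0.3337, 0.2593, 0.2555], E[r] = 2.0249, γ^t·E[r] = 1.076089, running G = 10.955234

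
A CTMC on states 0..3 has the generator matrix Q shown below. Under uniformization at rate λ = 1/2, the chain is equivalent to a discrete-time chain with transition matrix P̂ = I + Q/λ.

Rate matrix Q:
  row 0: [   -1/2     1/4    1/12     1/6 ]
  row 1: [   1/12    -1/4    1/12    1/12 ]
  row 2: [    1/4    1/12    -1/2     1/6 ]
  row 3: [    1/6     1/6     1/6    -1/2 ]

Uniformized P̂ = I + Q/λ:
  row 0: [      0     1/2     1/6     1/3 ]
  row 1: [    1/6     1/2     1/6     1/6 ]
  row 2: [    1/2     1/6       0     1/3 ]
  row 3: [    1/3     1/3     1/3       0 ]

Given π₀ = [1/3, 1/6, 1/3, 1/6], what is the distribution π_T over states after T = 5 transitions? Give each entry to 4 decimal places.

t=0: π = [0.3333, 0.1667, 0.3333, 0.1667]
t=1: π = [0.2500, 0.3611, 0.1389, 0.2500]
t=2: π = [0.2130, 0.4120, 0.1852, 0.1898]
t=3: π = [0.2245, 0.4066, 0.1674, 0.2014]
t=4: π = [0.2186, 0.4106, 0.1723, 0.1984]
t=5: π = [0.2207, 0.4095, 0.1710, 0.1988]

π = [0.2207, 0.4095, 0.1710, 0.1988]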